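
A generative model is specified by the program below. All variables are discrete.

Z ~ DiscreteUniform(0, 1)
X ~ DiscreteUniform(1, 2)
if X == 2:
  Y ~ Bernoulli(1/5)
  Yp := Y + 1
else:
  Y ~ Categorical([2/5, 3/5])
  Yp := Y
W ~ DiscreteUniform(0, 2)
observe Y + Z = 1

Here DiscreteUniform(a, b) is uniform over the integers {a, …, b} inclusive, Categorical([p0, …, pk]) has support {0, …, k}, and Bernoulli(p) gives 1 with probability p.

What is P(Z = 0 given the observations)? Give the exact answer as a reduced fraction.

Enumerate traces; 12 have nonzero weight after conditioning:
  (Z=0, X=1, Y=1, W=0) weight 1/20
  (Z=0, X=1, Y=1, W=1) weight 1/20
  (Z=0, X=1, Y=1, W=2) weight 1/20
  (Z=0, X=2, Y=1, W=0) weight 1/60
  (Z=0, X=2, Y=1, W=1) weight 1/60
  (Z=0, X=2, Y=1, W=2) weight 1/60
  (Z=1, X=1, Y=0, W=0) weight 1/30
  (Z=1, X=1, Y=0, W=1) weight 1/30
  … 4 more
Group by Z:
  weight(Z=0) = 1/5
  weight(Z=1) = 3/10
Total weight = 1/5 + 3/10 = 1/2
P(Z=0 | obs) = 1/5 / 1/2 = 2/5
P(Z=1 | obs) = 3/10 / 1/2 = 3/5

P(Z = 0 | obs) = 2/5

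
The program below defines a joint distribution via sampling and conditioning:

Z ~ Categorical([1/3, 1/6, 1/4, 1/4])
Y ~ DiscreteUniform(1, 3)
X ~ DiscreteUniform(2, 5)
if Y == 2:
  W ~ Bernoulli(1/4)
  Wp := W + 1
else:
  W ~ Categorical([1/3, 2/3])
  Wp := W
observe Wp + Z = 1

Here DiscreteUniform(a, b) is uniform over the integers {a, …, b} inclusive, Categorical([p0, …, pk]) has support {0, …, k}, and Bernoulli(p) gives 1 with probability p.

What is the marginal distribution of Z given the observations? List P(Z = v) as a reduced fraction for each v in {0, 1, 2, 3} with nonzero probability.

Enumerate traces; 20 have nonzero weight after conditioning:
  (Z=0, Y=1, X=2, W=1) weight 1/54
  (Z=0, Y=1, X=3, W=1) weight 1/54
  (Z=0, Y=1, X=4, W=1) weight 1/54
  (Z=0, Y=1, X=5, W=1) weight 1/54
  (Z=0, Y=2, X=2, W=0) weight 1/48
  (Z=0, Y=2, X=3, W=0) weight 1/48
  (Z=0, Y=2, X=4, W=0) weight 1/48
  (Z=0, Y=2, X=5, W=0) weight 1/48
  (Z=1, Y=1, X=2, W=0) weight 1/216
  … 11 more
Group by Z:
  weight(Z=0) = 25/108
  weight(Z=1) = 1/27
Total weight = 25/108 + 1/27 = 29/108
P(Z=0 | obs) = 25/108 / 29/108 = 25/29
P(Z=1 | obs) = 1/27 / 29/108 = 4/29

P(Z=0) = 25/29, P(Z=1) = 4/29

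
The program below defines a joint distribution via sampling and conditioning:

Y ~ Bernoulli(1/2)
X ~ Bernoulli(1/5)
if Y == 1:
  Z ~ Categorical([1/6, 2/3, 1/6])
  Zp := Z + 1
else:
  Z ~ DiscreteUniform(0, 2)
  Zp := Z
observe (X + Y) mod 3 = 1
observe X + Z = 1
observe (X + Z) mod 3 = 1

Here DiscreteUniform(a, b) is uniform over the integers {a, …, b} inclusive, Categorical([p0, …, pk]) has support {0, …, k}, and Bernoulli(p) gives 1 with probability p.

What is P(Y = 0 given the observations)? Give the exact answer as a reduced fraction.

P(Y = 0 | obs) = 1/9

Enumerate traces; 2 have nonzero weight after conditioning:
  (Y=0, X=1, Z=0) weight 1/30
  (Y=1, X=0, Z=1) weight 4/15
Group by Y:
  weight(Y=0) = 1/30
  weight(Y=1) = 4/15
Total weight = 1/30 + 4/15 = 3/10
P(Y=0 | obs) = 1/30 / 3/10 = 1/9
P(Y=1 | obs) = 4/15 / 3/10 = 8/9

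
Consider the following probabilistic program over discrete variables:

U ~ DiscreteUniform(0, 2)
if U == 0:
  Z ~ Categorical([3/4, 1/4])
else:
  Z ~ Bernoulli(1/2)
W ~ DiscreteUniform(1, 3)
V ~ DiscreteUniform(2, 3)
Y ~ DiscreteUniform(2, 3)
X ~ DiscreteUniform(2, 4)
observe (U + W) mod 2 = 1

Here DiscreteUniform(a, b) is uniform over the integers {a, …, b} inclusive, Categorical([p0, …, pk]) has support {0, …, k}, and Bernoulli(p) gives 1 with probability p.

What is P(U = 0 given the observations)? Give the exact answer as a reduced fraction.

P(U = 0 | obs) = 2/5

Enumerate traces; 120 have nonzero weight after conditioning:
  (U=0, Z=0, W=1, V=2, Y=2, X=2) weight 1/144
  (U=0, Z=0, W=1, V=2, Y=2, X=3) weight 1/144
  (U=0, Z=0, W=1, V=2, Y=2, X=4) weight 1/144
  (U=0, Z=0, W=1, V=2, Y=3, X=2) weight 1/144
  (U=0, Z=0, W=1, V=2, Y=3, X=3) weight 1/144
  (U=0, Z=0, W=1, V=2, Y=3, X=4) weight 1/144
  (U=0, Z=0, W=1, V=3, Y=2, X=2) weight 1/144
  (U=0, Z=0, W=1, V=3, Y=2, X=3) weight 1/144
  (U=1, Z=0, W=2, V=2, Y=2, X=2) weight 1/216
  (U=2, Z=0, W=1, V=2, Y=2, X=2) weight 1/216
  … 110 more
Group by U:
  weight(U=0) = 2/9
  weight(U=1) = 1/9
  weight(U=2) = 2/9
Total weight = 2/9 + 1/9 + 2/9 = 5/9
P(U=0 | obs) = 2/9 / 5/9 = 2/5
P(U=1 | obs) = 1/9 / 5/9 = 1/5
P(U=2 | obs) = 2/9 / 5/9 = 2/5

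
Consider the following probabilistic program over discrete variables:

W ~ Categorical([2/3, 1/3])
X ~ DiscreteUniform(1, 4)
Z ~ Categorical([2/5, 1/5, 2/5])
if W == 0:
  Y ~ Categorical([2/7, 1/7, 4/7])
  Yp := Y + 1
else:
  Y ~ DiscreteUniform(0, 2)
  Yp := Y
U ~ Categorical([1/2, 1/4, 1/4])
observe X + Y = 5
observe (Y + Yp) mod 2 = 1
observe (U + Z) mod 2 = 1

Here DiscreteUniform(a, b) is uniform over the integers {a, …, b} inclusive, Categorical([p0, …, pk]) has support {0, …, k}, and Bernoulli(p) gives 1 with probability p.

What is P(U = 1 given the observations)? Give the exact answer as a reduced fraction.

Enumerate traces; 8 have nonzero weight after conditioning:
  (W=0, X=3, Z=0, Y=2, U=1) weight 1/105
  (W=0, X=3, Z=1, Y=2, U=0) weight 1/105
  (W=0, X=3, Z=1, Y=2, U=2) weight 1/210
  (W=0, X=3, Z=2, Y=2, U=1) weight 1/105
  (W=0, X=4, Z=0, Y=1, U=1) weight 1/420
  (W=0, X=4, Z=1, Y=1, U=0) weight 1/420
  (W=0, X=4, Z=1, Y=1, U=2) weight 1/840
  (W=0, X=4, Z=2, Y=1, U=1) weight 1/420
Group by U:
  weight(U=0) = 1/84
  weight(U=1) = 1/42
  weight(U=2) = 1/168
Total weight = 1/84 + 1/42 + 1/168 = 1/24
P(U=0 | obs) = 1/84 / 1/24 = 2/7
P(U=1 | obs) = 1/42 / 1/24 = 4/7
P(U=2 | obs) = 1/168 / 1/24 = 1/7

P(U = 1 | obs) = 4/7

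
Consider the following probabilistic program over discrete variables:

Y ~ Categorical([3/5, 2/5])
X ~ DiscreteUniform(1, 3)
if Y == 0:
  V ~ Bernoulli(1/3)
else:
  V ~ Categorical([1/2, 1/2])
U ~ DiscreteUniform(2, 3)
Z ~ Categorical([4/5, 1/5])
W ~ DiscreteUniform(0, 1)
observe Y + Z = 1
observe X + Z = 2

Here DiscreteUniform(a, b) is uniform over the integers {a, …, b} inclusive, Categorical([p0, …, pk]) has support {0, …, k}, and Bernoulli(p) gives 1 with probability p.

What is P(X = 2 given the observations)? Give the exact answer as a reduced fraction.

Enumerate traces; 16 have nonzero weight after conditioning:
  (Y=0, X=1, V=0, U=2, Z=1, W=0) weight 1/150
  (Y=0, X=1, V=0, U=2, Z=1, W=1) weight 1/150
  (Y=0, X=1, V=0, U=3, Z=1, W=0) weight 1/150
  (Y=0, X=1, V=0, U=3, Z=1, W=1) weight 1/150
  (Y=0, X=1, V=1, U=2, Z=1, W=0) weight 1/300
  (Y=0, X=1, V=1, U=2, Z=1, W=1) weight 1/300
  (Y=0, X=1, V=1, U=3, Z=1, W=0) weight 1/300
  (Y=0, X=1, V=1, U=3, Z=1, W=1) weight 1/300
  (Y=1, X=2, V=0, U=2, Z=0, W=0) weight 1/75
  … 7 more
Group by X:
  weight(X=1) = 1/25
  weight(X=2) = 8/75
Total weight = 1/25 + 8/75 = 11/75
P(X=1 | obs) = 1/25 / 11/75 = 3/11
P(X=2 | obs) = 8/75 / 11/75 = 8/11

P(X = 2 | obs) = 8/11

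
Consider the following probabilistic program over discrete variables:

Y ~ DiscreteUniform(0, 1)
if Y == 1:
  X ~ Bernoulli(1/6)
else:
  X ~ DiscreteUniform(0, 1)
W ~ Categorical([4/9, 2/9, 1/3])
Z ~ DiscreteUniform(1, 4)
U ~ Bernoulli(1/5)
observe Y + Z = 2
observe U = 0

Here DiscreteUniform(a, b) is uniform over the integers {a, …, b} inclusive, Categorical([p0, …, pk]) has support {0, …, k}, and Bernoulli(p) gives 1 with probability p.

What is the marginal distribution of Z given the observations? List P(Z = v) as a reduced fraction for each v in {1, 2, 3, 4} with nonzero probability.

P(Z=1) = 1/2, P(Z=2) = 1/2

Enumerate traces; 12 have nonzero weight after conditioning:
  (Y=0, X=0, W=0, Z=2, U=0) weight 1/45
  (Y=0, X=0, W=1, Z=2, U=0) weight 1/90
  (Y=0, X=0, W=2, Z=2, U=0) weight 1/60
  (Y=0, X=1, W=0, Z=2, U=0) weight 1/45
  (Y=0, X=1, W=1, Z=2, U=0) weight 1/90
  (Y=0, X=1, W=2, Z=2, U=0) weight 1/60
  (Y=1, X=0, W=0, Z=1, U=0) weight 1/27
  (Y=1, X=0, W=1, Z=1, U=0) weight 1/54
  … 4 more
Group by Z:
  weight(Z=1) = 1/10
  weight(Z=2) = 1/10
Total weight = 1/10 + 1/10 = 1/5
P(Z=1 | obs) = 1/10 / 1/5 = 1/2
P(Z=2 | obs) = 1/10 / 1/5 = 1/2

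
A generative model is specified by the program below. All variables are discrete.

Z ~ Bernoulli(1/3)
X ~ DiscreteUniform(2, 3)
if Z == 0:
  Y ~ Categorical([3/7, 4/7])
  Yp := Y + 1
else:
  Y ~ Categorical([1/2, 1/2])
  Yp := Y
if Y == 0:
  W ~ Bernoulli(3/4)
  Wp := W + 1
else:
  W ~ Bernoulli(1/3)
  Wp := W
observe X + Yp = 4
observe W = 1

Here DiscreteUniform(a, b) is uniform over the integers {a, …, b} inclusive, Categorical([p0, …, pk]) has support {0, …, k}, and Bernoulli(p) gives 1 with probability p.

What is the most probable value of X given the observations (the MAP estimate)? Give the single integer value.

Enumerate traces; 3 have nonzero weight after conditioning:
  (Z=0, X=2, Y=1, W=1) weight 4/63
  (Z=0, X=3, Y=0, W=1) weight 3/28
  (Z=1, X=3, Y=1, W=1) weight 1/36
Group by X:
  weight(X=2) = 4/63
  weight(X=3) = 17/126
Total weight = 4/63 + 17/126 = 25/126
P(X=2 | obs) = 4/63 / 25/126 = 8/25
P(X=3 | obs) = 17/126 / 25/126 = 17/25
argmax = 3

argmax_v P(X = v | obs) = 3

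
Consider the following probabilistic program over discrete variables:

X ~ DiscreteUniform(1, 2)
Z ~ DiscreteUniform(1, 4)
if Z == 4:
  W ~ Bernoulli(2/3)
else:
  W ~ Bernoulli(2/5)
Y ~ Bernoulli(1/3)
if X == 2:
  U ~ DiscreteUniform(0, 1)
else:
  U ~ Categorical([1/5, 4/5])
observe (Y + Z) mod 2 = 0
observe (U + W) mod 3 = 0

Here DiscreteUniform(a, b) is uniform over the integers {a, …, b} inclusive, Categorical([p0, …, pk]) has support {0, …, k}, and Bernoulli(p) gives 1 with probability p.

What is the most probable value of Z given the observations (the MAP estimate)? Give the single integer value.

argmax_v P(Z = v | obs) = 2

Enumerate traces; 8 have nonzero weight after conditioning:
  (X=1, Z=1, W=0, Y=1, U=0) weight 1/200
  (X=1, Z=2, W=0, Y=0, U=0) weight 1/100
  (X=1, Z=3, W=0, Y=1, U=0) weight 1/200
  (X=1, Z=4, W=0, Y=0, U=0) weight 1/180
  (X=2, Z=1, W=0, Y=1, U=0) weight 1/80
  (X=2, Z=2, W=0, Y=0, U=0) weight 1/40
  (X=2, Z=3, W=0, Y=1, U=0) weight 1/80
  (X=2, Z=4, W=0, Y=0, U=0) weight 1/72
Group by Z:
  weight(Z=1) = 7/400
  weight(Z=2) = 7/200
  weight(Z=3) = 7/400
  weight(Z=4) = 7/360
Total weight = 7/400 + 7/200 + 7/400 + 7/360 = 161/1800
P(Z=1 | obs) = 7/400 / 161/1800 = 9/46
P(Z=2 | obs) = 7/200 / 161/1800 = 9/23
P(Z=3 | obs) = 7/400 / 161/1800 = 9/46
P(Z=4 | obs) = 7/360 / 161/1800 = 5/23
argmax = 2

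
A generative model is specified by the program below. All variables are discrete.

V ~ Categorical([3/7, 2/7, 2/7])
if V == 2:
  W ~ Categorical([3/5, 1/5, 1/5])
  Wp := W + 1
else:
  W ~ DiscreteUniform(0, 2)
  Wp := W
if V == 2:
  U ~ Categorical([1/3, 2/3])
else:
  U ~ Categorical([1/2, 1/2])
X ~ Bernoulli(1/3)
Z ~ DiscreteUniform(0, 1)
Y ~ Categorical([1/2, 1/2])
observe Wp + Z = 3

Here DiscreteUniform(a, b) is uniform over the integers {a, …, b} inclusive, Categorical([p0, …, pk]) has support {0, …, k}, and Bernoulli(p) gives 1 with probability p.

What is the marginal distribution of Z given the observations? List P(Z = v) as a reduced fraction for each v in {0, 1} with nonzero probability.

P(Z=0) = 6/37, P(Z=1) = 31/37

Enumerate traces; 32 have nonzero weight after conditioning:
  (V=0, W=2, U=0, X=0, Z=1, Y=0) weight 1/84
  (V=0, W=2, U=0, X=0, Z=1, Y=1) weight 1/84
  (V=0, W=2, U=0, X=1, Z=1, Y=0) weight 1/168
  (V=0, W=2, U=0, X=1, Z=1, Y=1) weight 1/168
  (V=0, W=2, U=1, X=0, Z=1, Y=0) weight 1/84
  (V=0, W=2, U=1, X=0, Z=1, Y=1) weight 1/84
  (V=0, W=2, U=1, X=1, Z=1, Y=0) weight 1/168
  (V=0, W=2, U=1, X=1, Z=1, Y=1) weight 1/168
  (V=2, W=2, U=0, X=0, Z=0, Y=0) weight 1/315
  … 23 more
Group by Z:
  weight(Z=0) = 1/35
  weight(Z=1) = 31/210
Total weight = 1/35 + 31/210 = 37/210
P(Z=0 | obs) = 1/35 / 37/210 = 6/37
P(Z=1 | obs) = 31/210 / 37/210 = 31/37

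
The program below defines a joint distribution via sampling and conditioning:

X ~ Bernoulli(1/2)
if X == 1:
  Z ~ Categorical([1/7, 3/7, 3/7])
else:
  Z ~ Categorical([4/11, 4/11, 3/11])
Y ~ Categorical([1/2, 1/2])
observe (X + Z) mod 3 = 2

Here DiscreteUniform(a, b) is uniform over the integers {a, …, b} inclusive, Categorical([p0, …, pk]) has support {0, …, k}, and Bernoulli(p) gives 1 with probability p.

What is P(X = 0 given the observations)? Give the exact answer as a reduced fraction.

P(X = 0 | obs) = 7/18

Enumerate traces; 4 have nonzero weight after conditioning:
  (X=0, Z=2, Y=0) weight 3/44
  (X=0, Z=2, Y=1) weight 3/44
  (X=1, Z=1, Y=0) weight 3/28
  (X=1, Z=1, Y=1) weight 3/28
Group by X:
  weight(X=0) = 3/22
  weight(X=1) = 3/14
Total weight = 3/22 + 3/14 = 27/77
P(X=0 | obs) = 3/22 / 27/77 = 7/18
P(X=1 | obs) = 3/14 / 27/77 = 11/18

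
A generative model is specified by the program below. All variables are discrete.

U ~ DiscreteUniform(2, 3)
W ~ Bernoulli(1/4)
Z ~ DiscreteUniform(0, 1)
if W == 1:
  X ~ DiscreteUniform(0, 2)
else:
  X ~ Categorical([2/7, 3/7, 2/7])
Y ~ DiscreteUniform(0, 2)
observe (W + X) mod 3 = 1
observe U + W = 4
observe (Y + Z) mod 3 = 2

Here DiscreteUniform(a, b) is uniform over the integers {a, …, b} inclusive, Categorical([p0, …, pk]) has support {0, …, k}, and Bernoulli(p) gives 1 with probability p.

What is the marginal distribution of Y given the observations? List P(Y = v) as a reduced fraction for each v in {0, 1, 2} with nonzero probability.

P(Y=1) = 1/2, P(Y=2) = 1/2

Enumerate traces; 2 have nonzero weight after conditioning:
  (U=3, W=1, Z=0, X=0, Y=2) weight 1/144
  (U=3, W=1, Z=1, X=0, Y=1) weight 1/144
Group by Y:
  weight(Y=1) = 1/144
  weight(Y=2) = 1/144
Total weight = 1/144 + 1/144 = 1/72
P(Y=1 | obs) = 1/144 / 1/72 = 1/2
P(Y=2 | obs) = 1/144 / 1/72 = 1/2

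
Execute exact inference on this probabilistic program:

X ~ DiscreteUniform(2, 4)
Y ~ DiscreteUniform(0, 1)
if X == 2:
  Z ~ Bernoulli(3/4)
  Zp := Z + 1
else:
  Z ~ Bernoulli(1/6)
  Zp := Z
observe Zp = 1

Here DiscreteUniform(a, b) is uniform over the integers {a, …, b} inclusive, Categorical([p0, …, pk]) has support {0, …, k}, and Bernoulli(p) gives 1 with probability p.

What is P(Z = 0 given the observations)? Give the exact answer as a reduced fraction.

Enumerate traces; 6 have nonzero weight after conditioning:
  (X=2, Y=0, Z=0) weight 1/24
  (X=2, Y=1, Z=0) weight 1/24
  (X=3, Y=0, Z=1) weight 1/36
  (X=3, Y=1, Z=1) weight 1/36
  (X=4, Y=0, Z=1) weight 1/36
  (X=4, Y=1, Z=1) weight 1/36
Group by Z:
  weight(Z=0) = 1/12
  weight(Z=1) = 1/9
Total weight = 1/12 + 1/9 = 7/36
P(Z=0 | obs) = 1/12 / 7/36 = 3/7
P(Z=1 | obs) = 1/9 / 7/36 = 4/7

P(Z = 0 | obs) = 3/7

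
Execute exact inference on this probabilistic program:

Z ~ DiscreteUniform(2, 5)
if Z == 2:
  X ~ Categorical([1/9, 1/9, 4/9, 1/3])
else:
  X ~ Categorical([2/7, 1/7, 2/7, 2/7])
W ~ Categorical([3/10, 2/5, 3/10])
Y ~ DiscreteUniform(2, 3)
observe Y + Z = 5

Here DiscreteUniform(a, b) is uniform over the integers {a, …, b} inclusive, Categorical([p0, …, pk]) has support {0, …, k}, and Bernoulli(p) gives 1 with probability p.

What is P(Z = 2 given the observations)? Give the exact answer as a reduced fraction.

Enumerate traces; 24 have nonzero weight after conditioning:
  (Z=2, X=0, W=0, Y=3) weight 1/240
  (Z=2, X=0, W=1, Y=3) weight 1/180
  (Z=2, X=0, W=2, Y=3) weight 1/240
  (Z=2, X=1, W=0, Y=3) weight 1/240
  (Z=2, X=1, W=1, Y=3) weight 1/180
  (Z=2, X=1, W=2, Y=3) weight 1/240
  (Z=2, X=2, W=0, Y=3) weight 1/60
  (Z=2, X=2, W=1, Y=3) weight 1/45
  (Z=3, X=0, W=0, Y=2) weight 3/280
  … 15 more
Group by Z:
  weight(Z=2) = 1/8
  weight(Z=3) = 1/8
Total weight = 1/8 + 1/8 = 1/4
P(Z=2 | obs) = 1/8 / 1/4 = 1/2
P(Z=3 | obs) = 1/8 / 1/4 = 1/2

P(Z = 2 | obs) = 1/2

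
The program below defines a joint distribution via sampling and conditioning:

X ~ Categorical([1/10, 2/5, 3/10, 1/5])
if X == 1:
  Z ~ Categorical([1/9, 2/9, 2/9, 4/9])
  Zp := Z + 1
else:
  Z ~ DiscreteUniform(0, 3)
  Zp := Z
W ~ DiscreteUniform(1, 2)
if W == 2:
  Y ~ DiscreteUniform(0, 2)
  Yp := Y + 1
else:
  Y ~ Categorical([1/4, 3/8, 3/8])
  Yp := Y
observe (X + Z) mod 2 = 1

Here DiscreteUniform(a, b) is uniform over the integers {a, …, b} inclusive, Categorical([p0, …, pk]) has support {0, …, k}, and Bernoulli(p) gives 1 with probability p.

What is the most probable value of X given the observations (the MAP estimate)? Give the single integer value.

argmax_v P(X = v | obs) = 2

Enumerate traces; 48 have nonzero weight after conditioning:
  (X=0, Z=1, W=1, Y=0) weight 1/320
  (X=0, Z=1, W=1, Y=1) weight 3/640
  (X=0, Z=1, W=1, Y=2) weight 3/640
  (X=0, Z=1, W=2, Y=0) weight 1/240
  (X=0, Z=1, W=2, Y=1) weight 1/240
  (X=0, Z=1, W=2, Y=2) weight 1/240
  (X=0, Z=3, W=1, Y=0) weight 1/320
  (X=0, Z=3, W=1, Y=1) weight 3/640
  (X=1, Z=0, W=1, Y=0) weight 1/180
  (X=2, Z=1, W=1, Y=0) weight 3/320
  … 38 more
Group by X:
  weight(X=0) = 1/20
  weight(X=1) = 2/15
  weight(X=2) = 3/20
  weight(X=3) = 1/10
Total weight = 1/20 + 2/15 + 3/20 + 1/10 = 13/30
P(X=0 | obs) = 1/20 / 13/30 = 3/26
P(X=1 | obs) = 2/15 / 13/30 = 4/13
P(X=2 | obs) = 3/20 / 13/30 = 9/26
P(X=3 | obs) = 1/10 / 13/30 = 3/13
argmax = 2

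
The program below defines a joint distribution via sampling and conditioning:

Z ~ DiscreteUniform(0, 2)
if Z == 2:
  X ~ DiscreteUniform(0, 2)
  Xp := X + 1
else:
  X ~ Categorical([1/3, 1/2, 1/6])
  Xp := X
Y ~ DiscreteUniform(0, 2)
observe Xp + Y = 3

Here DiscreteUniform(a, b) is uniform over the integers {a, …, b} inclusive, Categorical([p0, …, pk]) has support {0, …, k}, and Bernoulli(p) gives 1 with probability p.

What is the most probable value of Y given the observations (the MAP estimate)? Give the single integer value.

argmax_v P(Y = v | obs) = 2

Enumerate traces; 7 have nonzero weight after conditioning:
  (Z=0, X=1, Y=2) weight 1/18
  (Z=0, X=2, Y=1) weight 1/54
  (Z=1, X=1, Y=2) weight 1/18
  (Z=1, X=2, Y=1) weight 1/54
  (Z=2, X=0, Y=2) weight 1/27
  (Z=2, X=1, Y=1) weight 1/27
  (Z=2, X=2, Y=0) weight 1/27
Group by Y:
  weight(Y=0) = 1/27
  weight(Y=1) = 2/27
  weight(Y=2) = 4/27
Total weight = 1/27 + 2/27 + 4/27 = 7/27
P(Y=0 | obs) = 1/27 / 7/27 = 1/7
P(Y=1 | obs) = 2/27 / 7/27 = 2/7
P(Y=2 | obs) = 4/27 / 7/27 = 4/7
argmax = 2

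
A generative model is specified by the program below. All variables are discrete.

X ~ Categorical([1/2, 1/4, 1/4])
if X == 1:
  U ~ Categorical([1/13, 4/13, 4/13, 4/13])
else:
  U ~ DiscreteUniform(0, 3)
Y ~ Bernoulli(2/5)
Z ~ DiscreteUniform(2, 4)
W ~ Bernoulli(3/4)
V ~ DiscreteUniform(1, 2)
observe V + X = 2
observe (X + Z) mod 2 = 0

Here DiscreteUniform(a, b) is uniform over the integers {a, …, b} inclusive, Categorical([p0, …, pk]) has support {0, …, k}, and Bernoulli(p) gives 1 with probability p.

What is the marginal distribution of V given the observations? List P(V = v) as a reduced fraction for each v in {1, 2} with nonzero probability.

P(V=1) = 1/5, P(V=2) = 4/5

Enumerate traces; 48 have nonzero weight after conditioning:
  (X=0, U=0, Y=0, Z=2, W=0, V=2) weight 1/320
  (X=0, U=0, Y=0, Z=2, W=1, V=2) weight 3/320
  (X=0, U=0, Y=0, Z=4, W=0, V=2) weight 1/320
  (X=0, U=0, Y=0, Z=4, W=1, V=2) weight 3/320
  (X=0, U=0, Y=1, Z=2, W=0, V=2) weight 1/480
  (X=0, U=0, Y=1, Z=2, W=1, V=2) weight 1/160
  (X=0, U=0, Y=1, Z=4, W=0, V=2) weight 1/480
  (X=0, U=0, Y=1, Z=4, W=1, V=2) weight 1/160
  (X=1, U=0, Y=0, Z=3, W=0, V=1) weight 1/2080
  … 39 more
Group by V:
  weight(V=1) = 1/24
  weight(V=2) = 1/6
Total weight = 1/24 + 1/6 = 5/24
P(V=1 | obs) = 1/24 / 5/24 = 1/5
P(V=2 | obs) = 1/6 / 5/24 = 4/5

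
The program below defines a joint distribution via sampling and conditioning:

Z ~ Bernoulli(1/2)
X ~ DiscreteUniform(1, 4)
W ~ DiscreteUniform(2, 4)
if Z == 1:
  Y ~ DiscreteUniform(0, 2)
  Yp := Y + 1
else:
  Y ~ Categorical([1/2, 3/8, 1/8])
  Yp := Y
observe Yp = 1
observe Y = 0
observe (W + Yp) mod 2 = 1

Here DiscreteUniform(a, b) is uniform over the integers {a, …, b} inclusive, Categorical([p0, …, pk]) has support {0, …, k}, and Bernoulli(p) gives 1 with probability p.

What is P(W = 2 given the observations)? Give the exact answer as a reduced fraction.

Enumerate traces; 8 have nonzero weight after conditioning:
  (Z=1, X=1, W=2, Y=0) weight 1/72
  (Z=1, X=1, W=4, Y=0) weight 1/72
  (Z=1, X=2, W=2, Y=0) weight 1/72
  (Z=1, X=2, W=4, Y=0) weight 1/72
  (Z=1, X=3, W=2, Y=0) weight 1/72
  (Z=1, X=3, W=4, Y=0) weight 1/72
  (Z=1, X=4, W=2, Y=0) weight 1/72
  (Z=1, X=4, W=4, Y=0) weight 1/72
Group by W:
  weight(W=2) = 1/18
  weight(W=4) = 1/18
Total weight = 1/18 + 1/18 = 1/9
P(W=2 | obs) = 1/18 / 1/9 = 1/2
P(W=4 | obs) = 1/18 / 1/9 = 1/2

P(W = 2 | obs) = 1/2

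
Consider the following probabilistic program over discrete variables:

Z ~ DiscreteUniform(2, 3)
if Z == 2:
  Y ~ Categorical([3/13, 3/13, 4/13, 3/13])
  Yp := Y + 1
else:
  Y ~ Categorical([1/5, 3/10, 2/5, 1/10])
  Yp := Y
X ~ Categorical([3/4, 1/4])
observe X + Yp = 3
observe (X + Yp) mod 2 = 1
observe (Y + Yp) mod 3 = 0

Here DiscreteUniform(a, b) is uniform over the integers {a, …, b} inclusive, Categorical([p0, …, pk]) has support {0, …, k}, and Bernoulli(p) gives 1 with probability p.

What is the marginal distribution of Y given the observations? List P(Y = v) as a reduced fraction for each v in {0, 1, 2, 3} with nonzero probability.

P(Y=1) = 10/23, P(Y=3) = 13/23

Enumerate traces; 2 have nonzero weight after conditioning:
  (Z=2, Y=1, X=1) weight 3/104
  (Z=3, Y=3, X=0) weight 3/80
Group by Y:
  weight(Y=1) = 3/104
  weight(Y=3) = 3/80
Total weight = 3/104 + 3/80 = 69/1040
P(Y=1 | obs) = 3/104 / 69/1040 = 10/23
P(Y=3 | obs) = 3/80 / 69/1040 = 13/23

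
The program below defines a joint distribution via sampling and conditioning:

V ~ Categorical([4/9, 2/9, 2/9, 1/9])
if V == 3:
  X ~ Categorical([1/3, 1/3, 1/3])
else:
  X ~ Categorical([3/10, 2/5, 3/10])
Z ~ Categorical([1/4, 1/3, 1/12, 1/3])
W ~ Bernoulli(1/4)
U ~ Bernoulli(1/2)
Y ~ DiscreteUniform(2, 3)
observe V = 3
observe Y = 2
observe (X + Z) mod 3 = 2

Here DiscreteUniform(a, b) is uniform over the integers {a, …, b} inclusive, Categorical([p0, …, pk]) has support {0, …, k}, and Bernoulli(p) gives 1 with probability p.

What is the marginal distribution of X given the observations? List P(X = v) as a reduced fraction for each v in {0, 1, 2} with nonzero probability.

P(X=0) = 1/12, P(X=1) = 1/3, P(X=2) = 7/12

Enumerate traces; 16 have nonzero weight after conditioning:
  (V=3, X=0, Z=2, W=0, U=0, Y=2) weight 1/1728
  (V=3, X=0, Z=2, W=0, U=1, Y=2) weight 1/1728
  (V=3, X=0, Z=2, W=1, U=0, Y=2) weight 1/5184
  (V=3, X=0, Z=2, W=1, U=1, Y=2) weight 1/5184
  (V=3, X=1, Z=1, W=0, U=0, Y=2) weight 1/432
  (V=3, X=1, Z=1, W=0, U=1, Y=2) weight 1/432
  (V=3, X=1, Z=1, W=1, U=0, Y=2) weight 1/1296
  (V=3, X=1, Z=1, W=1, U=1, Y=2) weight 1/1296
  (V=3, X=2, Z=0, W=0, U=0, Y=2) weight 1/576
  … 7 more
Group by X:
  weight(X=0) = 1/648
  weight(X=1) = 1/162
  weight(X=2) = 7/648
Total weight = 1/648 + 1/162 + 7/648 = 1/54
P(X=0 | obs) = 1/648 / 1/54 = 1/12
P(X=1 | obs) = 1/162 / 1/54 = 1/3
P(X=2 | obs) = 7/648 / 1/54 = 7/12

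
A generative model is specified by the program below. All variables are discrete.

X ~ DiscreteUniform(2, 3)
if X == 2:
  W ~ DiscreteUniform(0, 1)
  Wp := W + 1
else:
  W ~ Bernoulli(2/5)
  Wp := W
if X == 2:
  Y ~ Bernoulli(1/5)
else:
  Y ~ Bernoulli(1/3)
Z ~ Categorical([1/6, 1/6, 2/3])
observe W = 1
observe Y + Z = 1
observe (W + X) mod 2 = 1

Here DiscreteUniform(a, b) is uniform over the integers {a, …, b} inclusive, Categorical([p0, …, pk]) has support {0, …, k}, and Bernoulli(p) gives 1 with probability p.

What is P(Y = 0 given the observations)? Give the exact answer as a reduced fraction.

Enumerate traces; 2 have nonzero weight after conditioning:
  (X=2, W=1, Y=0, Z=1) weight 1/30
  (X=2, W=1, Y=1, Z=0) weight 1/120
Group by Y:
  weight(Y=0) = 1/30
  weight(Y=1) = 1/120
Total weight = 1/30 + 1/120 = 1/24
P(Y=0 | obs) = 1/30 / 1/24 = 4/5
P(Y=1 | obs) = 1/120 / 1/24 = 1/5

P(Y = 0 | obs) = 4/5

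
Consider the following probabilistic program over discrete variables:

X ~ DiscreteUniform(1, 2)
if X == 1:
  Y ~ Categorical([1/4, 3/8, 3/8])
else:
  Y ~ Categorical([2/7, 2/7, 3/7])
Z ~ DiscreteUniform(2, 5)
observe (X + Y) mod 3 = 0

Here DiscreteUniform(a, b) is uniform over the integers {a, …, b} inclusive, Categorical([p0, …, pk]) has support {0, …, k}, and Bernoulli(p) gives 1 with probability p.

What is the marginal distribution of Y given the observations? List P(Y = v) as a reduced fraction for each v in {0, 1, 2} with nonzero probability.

Enumerate traces; 8 have nonzero weight after conditioning:
  (X=1, Y=2, Z=2) weight 3/64
  (X=1, Y=2, Z=3) weight 3/64
  (X=1, Y=2, Z=4) weight 3/64
  (X=1, Y=2, Z=5) weight 3/64
  (X=2, Y=1, Z=2) weight 1/28
  (X=2, Y=1, Z=3) weight 1/28
  (X=2, Y=1, Z=4) weight 1/28
  (X=2, Y=1, Z=5) weight 1/28
Group by Y:
  weight(Y=1) = 1/7
  weight(Y=2) = 3/16
Total weight = 1/7 + 3/16 = 37/112
P(Y=1 | obs) = 1/7 / 37/112 = 16/37
P(Y=2 | obs) = 3/16 / 37/112 = 21/37

P(Y=1) = 16/37, P(Y=2) = 21/37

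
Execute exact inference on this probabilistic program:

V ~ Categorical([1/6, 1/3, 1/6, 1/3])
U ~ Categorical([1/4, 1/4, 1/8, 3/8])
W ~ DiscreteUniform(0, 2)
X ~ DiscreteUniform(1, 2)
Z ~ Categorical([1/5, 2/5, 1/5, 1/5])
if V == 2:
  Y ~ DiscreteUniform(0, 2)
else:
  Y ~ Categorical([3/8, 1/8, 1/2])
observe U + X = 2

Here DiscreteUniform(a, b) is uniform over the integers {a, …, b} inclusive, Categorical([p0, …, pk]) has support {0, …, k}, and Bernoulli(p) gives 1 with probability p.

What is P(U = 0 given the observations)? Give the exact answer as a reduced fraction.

P(U = 0 | obs) = 1/2

Enumerate traces; 288 have nonzero weight after conditioning:
  (V=0, U=0, W=0, X=2, Z=0, Y=0) weight 1/1920
  (V=0, U=0, W=0, X=2, Z=0, Y=1) weight 1/5760
  (V=0, U=0, W=0, X=2, Z=0, Y=2) weight 1/1440
  (V=0, U=0, W=0, X=2, Z=1, Y=0) weight 1/960
  (V=0, U=0, W=0, X=2, Z=1, Y=1) weight 1/2880
  (V=0, U=0, W=0, X=2, Z=1, Y=2) weight 1/720
  (V=0, U=0, W=0, X=2, Z=2, Y=0) weight 1/1920
  (V=0, U=0, W=0, X=2, Z=2, Y=1) weight 1/5760
  (V=0, U=1, W=0, X=1, Z=0, Y=0) weight 1/1920
  … 279 more
Group by U:
  weight(U=0) = 1/8
  weight(U=1) = 1/8
Total weight = 1/8 + 1/8 = 1/4
P(U=0 | obs) = 1/8 / 1/4 = 1/2
P(U=1 | obs) = 1/8 / 1/4 = 1/2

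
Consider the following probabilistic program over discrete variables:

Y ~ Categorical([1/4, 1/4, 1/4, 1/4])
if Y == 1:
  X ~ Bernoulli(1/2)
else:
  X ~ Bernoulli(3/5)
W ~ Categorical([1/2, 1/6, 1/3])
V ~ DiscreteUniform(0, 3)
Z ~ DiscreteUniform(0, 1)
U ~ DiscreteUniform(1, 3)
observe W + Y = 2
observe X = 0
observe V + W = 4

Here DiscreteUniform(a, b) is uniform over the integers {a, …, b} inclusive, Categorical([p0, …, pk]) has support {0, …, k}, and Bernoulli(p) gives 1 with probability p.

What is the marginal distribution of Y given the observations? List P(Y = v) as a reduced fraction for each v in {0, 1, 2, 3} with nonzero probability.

Enumerate traces; 12 have nonzero weight after conditioning:
  (Y=0, X=0, W=2, V=2, Z=0, U=1) weight 1/720
  (Y=0, X=0, W=2, V=2, Z=0, U=2) weight 1/720
  (Y=0, X=0, W=2, V=2, Z=0, U=3) weight 1/720
  (Y=0, X=0, W=2, V=2, Z=1, U=1) weight 1/720
  (Y=0, X=0, W=2, V=2, Z=1, U=2) weight 1/720
  (Y=0, X=0, W=2, V=2, Z=1, U=3) weight 1/720
  (Y=1, X=0, W=1, V=3, Z=0, U=1) weight 1/1152
  (Y=1, X=0, W=1, V=3, Z=0, U=2) weight 1/1152
  … 4 more
Group by Y:
  weight(Y=0) = 1/120
  weight(Y=1) = 1/192
Total weight = 1/120 + 1/192 = 13/960
P(Y=0 | obs) = 1/120 / 13/960 = 8/13
P(Y=1 | obs) = 1/192 / 13/960 = 5/13

P(Y=0) = 8/13, P(Y=1) = 5/13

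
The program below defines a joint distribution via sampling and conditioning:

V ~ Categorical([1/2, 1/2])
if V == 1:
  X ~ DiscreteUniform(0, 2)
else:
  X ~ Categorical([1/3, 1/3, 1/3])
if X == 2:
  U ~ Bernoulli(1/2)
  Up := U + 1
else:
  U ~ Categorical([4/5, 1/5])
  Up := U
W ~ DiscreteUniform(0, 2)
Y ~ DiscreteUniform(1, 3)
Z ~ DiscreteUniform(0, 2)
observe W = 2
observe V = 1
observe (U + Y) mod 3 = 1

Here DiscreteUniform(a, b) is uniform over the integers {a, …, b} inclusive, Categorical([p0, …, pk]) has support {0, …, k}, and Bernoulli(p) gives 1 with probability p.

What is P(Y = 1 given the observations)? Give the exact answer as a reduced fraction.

Enumerate traces; 18 have nonzero weight after conditioning:
  (V=1, X=0, U=0, W=2, Y=1, Z=0) weight 2/405
  (V=1, X=0, U=0, W=2, Y=1, Z=1) weight 2/405
  (V=1, X=0, U=0, W=2, Y=1, Z=2) weight 2/405
  (V=1, X=0, U=1, W=2, Y=3, Z=0) weight 1/810
  (V=1, X=0, U=1, W=2, Y=3, Z=1) weight 1/810
  (V=1, X=0, U=1, W=2, Y=3, Z=2) weight 1/810
  (V=1, X=1, U=0, W=2, Y=1, Z=0) weight 2/405
  (V=1, X=1, U=0, W=2, Y=1, Z=1) weight 2/405
  … 10 more
Group by Y:
  weight(Y=1) = 7/180
  weight(Y=3) = 1/60
Total weight = 7/180 + 1/60 = 1/18
P(Y=1 | obs) = 7/180 / 1/18 = 7/10
P(Y=3 | obs) = 1/60 / 1/18 = 3/10

P(Y = 1 | obs) = 7/10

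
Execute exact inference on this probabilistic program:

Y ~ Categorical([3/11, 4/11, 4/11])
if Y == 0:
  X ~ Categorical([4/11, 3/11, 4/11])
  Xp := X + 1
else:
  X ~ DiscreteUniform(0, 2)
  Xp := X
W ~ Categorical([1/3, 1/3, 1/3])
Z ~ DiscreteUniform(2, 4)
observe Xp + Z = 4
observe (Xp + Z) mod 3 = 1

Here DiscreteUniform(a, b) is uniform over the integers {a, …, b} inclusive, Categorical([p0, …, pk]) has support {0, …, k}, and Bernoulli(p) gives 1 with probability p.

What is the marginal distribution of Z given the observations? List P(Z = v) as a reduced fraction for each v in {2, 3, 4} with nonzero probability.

Enumerate traces; 24 have nonzero weight after conditioning:
  (Y=0, X=0, W=0, Z=3) weight 4/363
  (Y=0, X=0, W=1, Z=3) weight 4/363
  (Y=0, X=0, W=2, Z=3) weight 4/363
  (Y=0, X=1, W=0, Z=2) weight 1/121
  (Y=0, X=1, W=1, Z=2) weight 1/121
  (Y=0, X=1, W=2, Z=2) weight 1/121
  (Y=1, X=0, W=0, Z=4) weight 4/297
  (Y=1, X=0, W=1, Z=4) weight 4/297
  … 16 more
Group by Z:
  weight(Z=2) = 115/1089
  weight(Z=3) = 124/1089
  weight(Z=4) = 8/99
Total weight = 115/1089 + 124/1089 + 8/99 = 109/363
P(Z=2 | obs) = 115/1089 / 109/363 = 115/327
P(Z=3 | obs) = 124/1089 / 109/363 = 124/327
P(Z=4 | obs) = 8/99 / 109/363 = 88/327

P(Z=2) = 115/327, P(Z=3) = 124/327, P(Z=4) = 88/327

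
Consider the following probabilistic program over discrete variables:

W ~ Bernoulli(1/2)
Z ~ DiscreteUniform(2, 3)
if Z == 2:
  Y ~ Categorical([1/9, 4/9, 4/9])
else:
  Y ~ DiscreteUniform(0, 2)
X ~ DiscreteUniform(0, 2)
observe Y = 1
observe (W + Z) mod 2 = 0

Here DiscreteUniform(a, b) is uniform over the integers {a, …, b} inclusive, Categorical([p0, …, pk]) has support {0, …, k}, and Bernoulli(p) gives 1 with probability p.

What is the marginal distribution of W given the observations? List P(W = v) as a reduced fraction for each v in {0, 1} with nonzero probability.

Enumerate traces; 6 have nonzero weight after conditioning:
  (W=0, Z=2, Y=1, X=0) weight 1/27
  (W=0, Z=2, Y=1, X=1) weight 1/27
  (W=0, Z=2, Y=1, X=2) weight 1/27
  (W=1, Z=3, Y=1, X=0) weight 1/36
  (W=1, Z=3, Y=1, X=1) weight 1/36
  (W=1, Z=3, Y=1, X=2) weight 1/36
Group by W:
  weight(W=0) = 1/9
  weight(W=1) = 1/12
Total weight = 1/9 + 1/12 = 7/36
P(W=0 | obs) = 1/9 / 7/36 = 4/7
P(W=1 | obs) = 1/12 / 7/36 = 3/7

P(W=0) = 4/7, P(W=1) = 3/7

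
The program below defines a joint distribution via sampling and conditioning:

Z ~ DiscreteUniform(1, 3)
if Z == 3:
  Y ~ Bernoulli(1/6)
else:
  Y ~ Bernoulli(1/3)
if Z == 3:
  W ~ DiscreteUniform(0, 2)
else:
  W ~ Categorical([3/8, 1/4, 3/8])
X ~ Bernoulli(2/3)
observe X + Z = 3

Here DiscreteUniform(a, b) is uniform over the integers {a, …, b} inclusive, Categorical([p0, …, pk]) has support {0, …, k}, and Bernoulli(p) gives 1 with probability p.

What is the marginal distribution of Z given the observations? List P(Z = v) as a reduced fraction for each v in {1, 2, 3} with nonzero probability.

P(Z=2) = 2/3, P(Z=3) = 1/3

Enumerate traces; 12 have nonzero weight after conditioning:
  (Z=2, Y=0, W=0, X=1) weight 1/18
  (Z=2, Y=0, W=1, X=1) weight 1/27
  (Z=2, Y=0, W=2, X=1) weight 1/18
  (Z=2, Y=1, W=0, X=1) weight 1/36
  (Z=2, Y=1, W=1, X=1) weight 1/54
  (Z=2, Y=1, W=2, X=1) weight 1/36
  (Z=3, Y=0, W=0, X=0) weight 5/162
  (Z=3, Y=0, W=1, X=0) weight 5/162
  … 4 more
Group by Z:
  weight(Z=2) = 2/9
  weight(Z=3) = 1/9
Total weight = 2/9 + 1/9 = 1/3
P(Z=2 | obs) = 2/9 / 1/3 = 2/3
P(Z=3 | obs) = 1/9 / 1/3 = 1/3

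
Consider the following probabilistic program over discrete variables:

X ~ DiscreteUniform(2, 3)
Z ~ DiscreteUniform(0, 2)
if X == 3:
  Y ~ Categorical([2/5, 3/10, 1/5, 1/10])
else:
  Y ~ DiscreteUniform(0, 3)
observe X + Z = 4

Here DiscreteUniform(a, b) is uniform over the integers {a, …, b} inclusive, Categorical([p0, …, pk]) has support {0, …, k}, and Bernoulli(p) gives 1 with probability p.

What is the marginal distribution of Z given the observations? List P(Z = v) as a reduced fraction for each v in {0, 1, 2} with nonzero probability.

P(Z=1) = 1/2, P(Z=2) = 1/2

Enumerate traces; 8 have nonzero weight after conditioning:
  (X=2, Z=2, Y=0) weight 1/24
  (X=2, Z=2, Y=1) weight 1/24
  (X=2, Z=2, Y=2) weight 1/24
  (X=2, Z=2, Y=3) weight 1/24
  (X=3, Z=1, Y=0) weight 1/15
  (X=3, Z=1, Y=1) weight 1/20
  (X=3, Z=1, Y=2) weight 1/30
  (X=3, Z=1, Y=3) weight 1/60
Group by Z:
  weight(Z=1) = 1/6
  weight(Z=2) = 1/6
Total weight = 1/6 + 1/6 = 1/3
P(Z=1 | obs) = 1/6 / 1/3 = 1/2
P(Z=2 | obs) = 1/6 / 1/3 = 1/2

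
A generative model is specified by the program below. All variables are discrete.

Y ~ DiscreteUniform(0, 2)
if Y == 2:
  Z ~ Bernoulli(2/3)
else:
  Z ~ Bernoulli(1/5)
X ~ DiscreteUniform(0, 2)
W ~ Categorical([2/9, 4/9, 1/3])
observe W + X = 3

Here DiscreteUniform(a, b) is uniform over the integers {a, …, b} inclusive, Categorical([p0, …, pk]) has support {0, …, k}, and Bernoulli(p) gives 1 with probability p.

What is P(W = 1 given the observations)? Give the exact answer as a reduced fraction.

Enumerate traces; 12 have nonzero weight after conditioning:
  (Y=0, Z=0, X=1, W=2) weight 4/135
  (Y=0, Z=0, X=2, W=1) weight 16/405
  (Y=0, Z=1, X=1, W=2) weight 1/135
  (Y=0, Z=1, X=2, W=1) weight 4/405
  (Y=1, Z=0, X=1, W=2) weight 4/135
  (Y=1, Z=0, X=2, W=1) weight 16/405
  (Y=1, Z=1, X=1, W=2) weight 1/135
  (Y=1, Z=1, X=2, W=1) weight 4/405
  … 4 more
Group by W:
  weight(W=1) = 4/27
  weight(W=2) = 1/9
Total weight = 4/27 + 1/9 = 7/27
P(W=1 | obs) = 4/27 / 7/27 = 4/7
P(W=2 | obs) = 1/9 / 7/27 = 3/7

P(W = 1 | obs) = 4/7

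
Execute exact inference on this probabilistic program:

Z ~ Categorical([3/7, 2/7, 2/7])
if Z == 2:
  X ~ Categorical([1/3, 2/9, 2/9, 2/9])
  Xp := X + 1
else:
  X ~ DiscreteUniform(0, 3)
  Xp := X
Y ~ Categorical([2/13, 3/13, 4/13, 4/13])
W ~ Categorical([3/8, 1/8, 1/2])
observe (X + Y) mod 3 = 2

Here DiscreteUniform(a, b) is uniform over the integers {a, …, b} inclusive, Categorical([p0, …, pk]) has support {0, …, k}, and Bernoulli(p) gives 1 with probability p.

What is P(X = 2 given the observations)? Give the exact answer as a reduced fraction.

Enumerate traces; 45 have nonzero weight after conditioning:
  (Z=0, X=0, Y=2, W=0) weight 9/728
  (Z=0, X=0, Y=2, W=1) weight 3/728
  (Z=0, X=0, Y=2, W=2) weight 3/182
  (Z=0, X=1, Y=1, W=0) weight 27/2912
  (Z=0, X=1, Y=1, W=1) weight 9/2912
  (Z=0, X=1, Y=1, W=2) weight 9/728
  (Z=0, X=2, Y=0, W=0) weight 9/1456
  (Z=0, X=2, Y=0, W=1) weight 3/1456
  (Z=0, X=3, Y=2, W=0) weight 9/728
  … 36 more
Group by X:
  weight(X=0) = 23/273
  weight(X=1) = 61/1092
  weight(X=2) = 61/546
  weight(X=3) = 61/819
Total weight = 23/273 + 61/1092 + 61/546 + 61/819 = 1069/3276
P(X=0 | obs) = 23/273 / 1069/3276 = 276/1069
P(X=1 | obs) = 61/1092 / 1069/3276 = 183/1069
P(X=2 | obs) = 61/546 / 1069/3276 = 366/1069
P(X=3 | obs) = 61/819 / 1069/3276 = 244/1069

P(X = 2 | obs) = 366/1069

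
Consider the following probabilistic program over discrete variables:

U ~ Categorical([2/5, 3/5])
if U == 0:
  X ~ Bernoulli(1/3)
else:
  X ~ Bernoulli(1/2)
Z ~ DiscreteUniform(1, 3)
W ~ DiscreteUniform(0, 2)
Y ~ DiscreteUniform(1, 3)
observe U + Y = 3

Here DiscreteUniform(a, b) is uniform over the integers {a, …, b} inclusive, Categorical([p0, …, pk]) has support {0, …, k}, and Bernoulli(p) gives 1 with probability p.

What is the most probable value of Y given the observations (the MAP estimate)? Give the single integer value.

Enumerate traces; 36 have nonzero weight after conditioning:
  (U=0, X=0, Z=1, W=0, Y=3) weight 4/405
  (U=0, X=0, Z=1, W=1, Y=3) weight 4/405
  (U=0, X=0, Z=1, W=2, Y=3) weight 4/405
  (U=0, X=0, Z=2, W=0, Y=3) weight 4/405
  (U=0, X=0, Z=2, W=1, Y=3) weight 4/405
  (U=0, X=0, Z=2, W=2, Y=3) weight 4/405
  (U=0, X=0, Z=3, W=0, Y=3) weight 4/405
  (U=0, X=0, Z=3, W=1, Y=3) weight 4/405
  (U=1, X=0, Z=1, W=0, Y=2) weight 1/90
  … 27 more
Group by Y:
  weight(Y=2) = 1/5
  weight(Y=3) = 2/15
Total weight = 1/5 + 2/15 = 1/3
P(Y=2 | obs) = 1/5 / 1/3 = 3/5
P(Y=3 | obs) = 2/15 / 1/3 = 2/5
argmax = 2

argmax_v P(Y = v | obs) = 2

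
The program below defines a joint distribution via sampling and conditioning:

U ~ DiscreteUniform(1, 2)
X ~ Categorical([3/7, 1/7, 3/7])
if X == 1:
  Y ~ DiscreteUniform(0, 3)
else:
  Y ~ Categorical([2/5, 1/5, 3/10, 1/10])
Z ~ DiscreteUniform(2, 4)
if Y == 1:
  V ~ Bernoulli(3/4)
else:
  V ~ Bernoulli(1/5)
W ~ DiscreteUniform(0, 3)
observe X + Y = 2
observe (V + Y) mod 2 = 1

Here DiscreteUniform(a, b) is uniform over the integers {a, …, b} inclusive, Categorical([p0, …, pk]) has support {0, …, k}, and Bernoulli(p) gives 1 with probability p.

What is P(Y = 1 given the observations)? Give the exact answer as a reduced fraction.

Enumerate traces; 72 have nonzero weight after conditioning:
  (U=1, X=0, Y=2, Z=2, V=1, W=0) weight 3/2800
  (U=1, X=0, Y=2, Z=2, V=1, W=1) weight 3/2800
  (U=1, X=0, Y=2, Z=2, V=1, W=2) weight 3/2800
  (U=1, X=0, Y=2, Z=2, V=1, W=3) weight 3/2800
  (U=1, X=0, Y=2, Z=3, V=1, W=0) weight 3/2800
  (U=1, X=0, Y=2, Z=3, V=1, W=1) weight 3/2800
  (U=1, X=0, Y=2, Z=3, V=1, W=2) weight 3/2800
  (U=1, X=0, Y=2, Z=3, V=1, W=3) weight 3/2800
  (U=1, X=1, Y=1, Z=2, V=0, W=0) weight 1/2688
  (U=1, X=2, Y=0, Z=2, V=1, W=0) weight 1/700
  … 62 more
Group by Y:
  weight(Y=0) = 6/175
  weight(Y=1) = 1/112
  weight(Y=2) = 9/350
Total weight = 6/175 + 1/112 + 9/350 = 193/2800
P(Y=0 | obs) = 6/175 / 193/2800 = 96/193
P(Y=1 | obs) = 1/112 / 193/2800 = 25/193
P(Y=2 | obs) = 9/350 / 193/2800 = 72/193

P(Y = 1 | obs) = 25/193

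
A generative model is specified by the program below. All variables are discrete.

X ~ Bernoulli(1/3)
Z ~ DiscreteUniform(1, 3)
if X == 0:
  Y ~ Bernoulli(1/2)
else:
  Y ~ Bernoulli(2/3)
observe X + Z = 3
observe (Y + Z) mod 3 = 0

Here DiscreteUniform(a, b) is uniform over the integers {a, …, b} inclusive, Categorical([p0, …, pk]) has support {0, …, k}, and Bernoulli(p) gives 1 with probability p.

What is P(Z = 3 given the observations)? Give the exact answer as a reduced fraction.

P(Z = 3 | obs) = 3/5

Enumerate traces; 2 have nonzero weight after conditioning:
  (X=0, Z=3, Y=0) weight 1/9
  (X=1, Z=2, Y=1) weight 2/27
Group by Z:
  weight(Z=2) = 2/27
  weight(Z=3) = 1/9
Total weight = 2/27 + 1/9 = 5/27
P(Z=2 | obs) = 2/27 / 5/27 = 2/5
P(Z=3 | obs) = 1/9 / 5/27 = 3/5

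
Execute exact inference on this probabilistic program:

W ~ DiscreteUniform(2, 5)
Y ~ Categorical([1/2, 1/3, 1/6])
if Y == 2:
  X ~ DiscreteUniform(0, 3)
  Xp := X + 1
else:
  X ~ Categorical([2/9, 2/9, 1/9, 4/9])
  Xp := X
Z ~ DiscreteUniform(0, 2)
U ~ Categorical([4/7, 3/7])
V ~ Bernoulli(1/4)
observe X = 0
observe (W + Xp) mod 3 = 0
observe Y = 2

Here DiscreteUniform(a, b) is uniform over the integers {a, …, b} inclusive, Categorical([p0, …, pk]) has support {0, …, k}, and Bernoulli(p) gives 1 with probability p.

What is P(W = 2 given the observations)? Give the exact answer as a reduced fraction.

Enumerate traces; 24 have nonzero weight after conditioning:
  (W=2, Y=2, X=0, Z=0, U=0, V=0) weight 1/672
  (W=2, Y=2, X=0, Z=0, U=0, V=1) weight 1/2016
  (W=2, Y=2, X=0, Z=0, U=1, V=0) weight 1/896
  (W=2, Y=2, X=0, Z=0, U=1, V=1) weight 1/2688
  (W=2, Y=2, X=0, Z=1, U=0, V=0) weight 1/672
  (W=2, Y=2, X=0, Z=1, U=0, V=1) weight 1/2016
  (W=2, Y=2, X=0, Z=1, U=1, V=0) weight 1/896
  (W=2, Y=2, X=0, Z=1, U=1, V=1) weight 1/2688
  (W=5, Y=2, X=0, Z=0, U=0, V=0) weight 1/672
  … 15 more
Group by W:
  weight(W=2) = 1/96
  weight(W=5) = 1/96
Total weight = 1/96 + 1/96 = 1/48
P(W=2 | obs) = 1/96 / 1/48 = 1/2
P(W=5 | obs) = 1/96 / 1/48 = 1/2

P(W = 2 | obs) = 1/2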